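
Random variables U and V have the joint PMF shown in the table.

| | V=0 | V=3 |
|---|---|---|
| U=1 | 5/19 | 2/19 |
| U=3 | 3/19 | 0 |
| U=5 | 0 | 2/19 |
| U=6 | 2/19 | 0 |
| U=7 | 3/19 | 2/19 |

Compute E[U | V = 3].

13/3

P(V = 3) = 6/19.
Σ U·P over the event = 1·(2/19) + 5·(2/19) + 7·(2/19) = 26/19.
E[U | V = 3] = (26/19) / (6/19) = 13/3.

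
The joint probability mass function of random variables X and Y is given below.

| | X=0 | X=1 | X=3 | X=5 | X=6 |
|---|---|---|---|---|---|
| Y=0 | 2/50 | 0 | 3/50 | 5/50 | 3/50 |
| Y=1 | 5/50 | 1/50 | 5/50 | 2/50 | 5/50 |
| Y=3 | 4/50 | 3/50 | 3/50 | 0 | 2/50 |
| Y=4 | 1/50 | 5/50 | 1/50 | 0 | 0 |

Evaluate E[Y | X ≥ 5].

P(X ≥ 5) = 17/50.
Σ Y·P over the event = 0·(5/50) + 1·(2/50) + 0·(3/50) + 1·(5/50) + 3·(2/50) = 13/50.
E[Y | X ≥ 5] = (13/50) / (17/50) = 13/17.

13/17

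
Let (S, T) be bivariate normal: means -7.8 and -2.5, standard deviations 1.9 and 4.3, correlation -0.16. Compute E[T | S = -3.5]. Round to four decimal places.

E[T | S=x] = μ_T + ρ(σ_T/σ_S)(x − μ_S) for jointly normal variables.
E[T | S=-3.5] = -2.5 + (-0.16)·(4.3/1.9)·(-3.5 − (-7.8)) = -2.5 + (-0.36211)·(4.3) = -4.0571.

-4.0571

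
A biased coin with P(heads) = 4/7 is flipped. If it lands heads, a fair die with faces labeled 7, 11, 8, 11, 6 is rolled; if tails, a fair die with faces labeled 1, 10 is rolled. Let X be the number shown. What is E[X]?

509/70

E[X | heads] = (7+11+8+11+6)/5 = 43/5.
E[X | tails] = (1+10)/2 = 11/2.
E[X] = (4/7)·(43/5) + (3/7)·(11/2) = 509/70.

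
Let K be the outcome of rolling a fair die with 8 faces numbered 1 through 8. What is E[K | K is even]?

5

Given K is even, K is equally likely to be any of {2, 4, 6, 8}.
E[K | K is even] = (2 + 4 + 6 + 8) / 4 = 5.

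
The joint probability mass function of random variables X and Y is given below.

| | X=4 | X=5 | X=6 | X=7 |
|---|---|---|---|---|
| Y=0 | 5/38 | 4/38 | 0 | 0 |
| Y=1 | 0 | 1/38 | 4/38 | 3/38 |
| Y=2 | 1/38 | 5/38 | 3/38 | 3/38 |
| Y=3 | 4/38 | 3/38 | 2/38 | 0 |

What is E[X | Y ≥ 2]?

37/7

P(Y ≥ 2) = 21/38.
Σ X·P over the event = 4·(1/38) + 4·(4/38) + 5·(5/38) + 5·(3/38) + 6·(3/38) + 6·(2/38) + 7·(3/38) = 111/38.
E[X | Y ≥ 2] = (111/38) / (21/38) = 37/7.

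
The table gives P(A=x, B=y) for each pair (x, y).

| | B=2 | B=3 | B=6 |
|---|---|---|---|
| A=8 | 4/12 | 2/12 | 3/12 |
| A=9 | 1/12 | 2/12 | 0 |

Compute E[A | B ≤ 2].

P(B ≤ 2) = 5/12.
Summing A·P(A=x,B=y) over the conditioning event gives 41/12.
E[A | B ≤ 2] = (41/12) / (5/12) = 41/5.

41/5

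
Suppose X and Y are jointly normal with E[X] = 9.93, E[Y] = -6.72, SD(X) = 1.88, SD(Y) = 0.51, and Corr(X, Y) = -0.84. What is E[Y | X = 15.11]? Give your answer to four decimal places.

For a bivariate normal, E[Y | X=x] = μ_Y + ρ·(σ_Y/σ_X)·(x − μ_X).
E[Y | X=15.11] = -6.72 + (-0.84)·(0.51/1.88)·(15.11 − (9.93)) = -6.72 + (-0.22787)·(5.18) = -7.9004.

-7.9004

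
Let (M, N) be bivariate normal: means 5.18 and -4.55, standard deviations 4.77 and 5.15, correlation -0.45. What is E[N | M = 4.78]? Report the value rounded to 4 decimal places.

-4.3557

The regression of N on M has slope ρ·σ_N/σ_M and passes through (μ_M, μ_N).
E[N | M=4.78] = -4.55 + (-0.45)·(5.15/4.77)·(4.78 − (5.18)) = -4.55 + (-0.48585)·(-0.4) = -4.3557.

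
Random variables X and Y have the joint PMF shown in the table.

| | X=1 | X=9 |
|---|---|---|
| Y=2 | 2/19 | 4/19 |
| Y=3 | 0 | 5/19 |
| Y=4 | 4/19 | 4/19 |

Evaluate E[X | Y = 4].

P(Y = 4) = 8/19.
Summing X·P(X=x,Y=y) over the conditioning event gives 40/19.
E[X | Y = 4] = (40/19) / (8/19) = 5.

5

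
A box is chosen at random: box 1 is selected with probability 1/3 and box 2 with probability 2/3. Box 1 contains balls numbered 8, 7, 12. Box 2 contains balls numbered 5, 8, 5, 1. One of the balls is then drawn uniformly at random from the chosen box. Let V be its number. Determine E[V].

37/6

E[V | box 1] = (8+7+12)/3 = 9.
E[V | box 2] = (5+8+5+1)/4 = 19/4.
E[V] = (1/3)·(9) + (2/3)·(19/4) = 37/6.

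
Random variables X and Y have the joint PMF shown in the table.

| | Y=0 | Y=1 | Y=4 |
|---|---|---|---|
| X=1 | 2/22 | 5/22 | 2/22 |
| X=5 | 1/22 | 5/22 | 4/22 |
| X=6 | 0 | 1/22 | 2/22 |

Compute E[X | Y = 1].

36/11

P(Y = 1) = 1/2.
Σ X·P over the event = 1·(5/22) + 5·(5/22) + 6·(1/22) = 18/11.
E[X | Y = 1] = (18/11) / (1/2) = 36/11.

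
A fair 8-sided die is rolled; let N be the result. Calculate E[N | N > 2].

11/2

Given N > 2, N is equally likely to be any of {3, 4, 5, 6, 7, 8}.
E[N | N > 2] = (3 + 4 + 5 + 6 + 7 + 8) / 6 = 11/2.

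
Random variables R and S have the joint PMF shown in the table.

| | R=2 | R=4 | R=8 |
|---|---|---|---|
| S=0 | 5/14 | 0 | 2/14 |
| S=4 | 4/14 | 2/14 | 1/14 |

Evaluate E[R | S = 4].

P(S = 4) = 1/2.
Summing R·P(R=x,S=y) over the conditioning event gives 12/7.
E[R | S = 4] = (12/7) / (1/2) = 24/7.

24/7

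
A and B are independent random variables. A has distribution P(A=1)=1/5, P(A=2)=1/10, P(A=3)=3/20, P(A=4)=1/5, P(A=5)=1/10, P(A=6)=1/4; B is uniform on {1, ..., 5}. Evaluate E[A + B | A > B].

390/53

P(A > B) = 53/100.
Summing (A+B)·P(x,y) over outcomes with A > B gives 39/10.
E[A + B | A > B] = (39/10) / (53/100) = 390/53.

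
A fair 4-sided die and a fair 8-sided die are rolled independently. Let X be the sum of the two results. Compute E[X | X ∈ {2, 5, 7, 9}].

86/13

P(X ∈ {2, 5, 7, 9}) = 13/32.
Σ over the event: 2·1/32 + 5·1/8 + 7·1/8 + 9·1/8 = 43/16.
E[X | X ∈ {2, 5, 7, 9}] = (43/16) / (13/32) = 86/13.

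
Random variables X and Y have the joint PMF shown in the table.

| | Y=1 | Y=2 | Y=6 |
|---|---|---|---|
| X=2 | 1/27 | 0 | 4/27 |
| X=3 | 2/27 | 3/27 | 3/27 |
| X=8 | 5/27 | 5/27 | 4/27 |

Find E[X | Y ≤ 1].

6

P(Y ≤ 1) = 8/27.
Σ X·P over the event = 2·(1/27) + 3·(2/27) + 8·(5/27) = 16/9.
E[X | Y ≤ 1] = (16/9) / (8/27) = 6.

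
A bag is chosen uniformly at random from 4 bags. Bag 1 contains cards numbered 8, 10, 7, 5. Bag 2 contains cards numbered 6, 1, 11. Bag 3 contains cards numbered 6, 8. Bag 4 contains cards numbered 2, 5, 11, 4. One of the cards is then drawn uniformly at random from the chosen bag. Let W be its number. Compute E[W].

E[W | bag 1] = (8+10+7+5)/4 = 15/2.
E[W | bag 2] = (6+1+11)/3 = 6.
E[W | bag 3] = (6+8)/2 = 7.
E[W | bag 4] = (2+5+11+4)/4 = 11/2.
E[W] = (1/4)·(15/2) + (1/4)·(6) + (1/4)·(7) + (1/4)·(11/2) = 13/2.

13/2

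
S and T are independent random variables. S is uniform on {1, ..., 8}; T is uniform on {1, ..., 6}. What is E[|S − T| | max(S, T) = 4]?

Outcomes with max(S, T) = 4: (1,4), (2,4), (3,4), (4,1), (4,2), (4,3), (4,4), each with probability 1/48.
E[|S − T| | max(S, T) = 4] = (3 + 2 + 1 + 3 + 2 + 1 + 0) / 7 = 12/7.

12/7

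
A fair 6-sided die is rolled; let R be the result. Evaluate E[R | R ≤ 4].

Given R ≤ 4, R is equally likely to be any of {1, 2, 3, 4}.
E[R | R ≤ 4] = (1 + 2 + 3 + 4) / 4 = 5/2.

5/2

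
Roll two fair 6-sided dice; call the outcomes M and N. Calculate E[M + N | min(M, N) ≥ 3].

P(min(M, N) ≥ 3) = 4/9.
Summing (M+N)·P(x,y) over outcomes with min(M, N) ≥ 3 gives 4.
E[M + N | min(M, N) ≥ 3] = (4) / (4/9) = 9.

9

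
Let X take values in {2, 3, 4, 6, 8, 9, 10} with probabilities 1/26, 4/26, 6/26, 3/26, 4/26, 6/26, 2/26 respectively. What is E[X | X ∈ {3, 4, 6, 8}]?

86/17

P(X ∈ {3, 4, 6, 8}) = 17/26.
Σ over the event: 3·2/13 + 4·3/13 + 6·3/26 + 8·2/13 = 43/13.
E[X | X ∈ {3, 4, 6, 8}] = (43/13) / (17/26) = 86/17.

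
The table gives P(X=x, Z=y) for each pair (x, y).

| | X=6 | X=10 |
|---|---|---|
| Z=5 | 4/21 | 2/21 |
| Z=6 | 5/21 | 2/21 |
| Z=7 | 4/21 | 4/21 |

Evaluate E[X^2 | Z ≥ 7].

P(Z ≥ 7) = 8/21.
Σ X^2·P over the event = 36·(4/21) + 100·(4/21) = 544/21.
E[X^2 | Z ≥ 7] = (544/21) / (8/21) = 68.

68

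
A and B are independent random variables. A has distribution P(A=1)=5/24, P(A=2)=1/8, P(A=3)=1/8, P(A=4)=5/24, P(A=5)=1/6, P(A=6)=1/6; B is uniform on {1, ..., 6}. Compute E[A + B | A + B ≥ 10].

P(A + B ≥ 10) = 25/144.
Summing (A+B)·P(x,y) over outcomes with A + B ≥ 10 gives 133/72.
E[A + B | A + B ≥ 10] = (133/72) / (25/144) = 266/25.

266/25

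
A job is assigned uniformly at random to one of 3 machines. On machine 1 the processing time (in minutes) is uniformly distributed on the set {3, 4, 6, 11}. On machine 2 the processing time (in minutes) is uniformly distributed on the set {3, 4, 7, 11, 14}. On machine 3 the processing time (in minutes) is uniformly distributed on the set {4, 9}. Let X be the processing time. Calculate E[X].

203/30

E[X | machine 1] = (3+4+6+11)/4 = 6.
E[X | machine 2] = (3+4+7+11+14)/5 = 39/5.
E[X | machine 3] = (4+9)/2 = 13/2.
E[X] = (1/3)·(6) + (1/3)·(39/5) + (1/3)·(13/2) = 203/30.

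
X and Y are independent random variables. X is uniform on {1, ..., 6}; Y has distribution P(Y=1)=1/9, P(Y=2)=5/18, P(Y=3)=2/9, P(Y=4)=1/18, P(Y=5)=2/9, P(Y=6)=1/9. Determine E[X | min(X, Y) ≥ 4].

P(min(X, Y) ≥ 4) = 7/36.
Summing X·P(x,y) over outcomes with min(X, Y) ≥ 4 gives 35/36.
E[X | min(X, Y) ≥ 4] = (35/36) / (7/36) = 5.

5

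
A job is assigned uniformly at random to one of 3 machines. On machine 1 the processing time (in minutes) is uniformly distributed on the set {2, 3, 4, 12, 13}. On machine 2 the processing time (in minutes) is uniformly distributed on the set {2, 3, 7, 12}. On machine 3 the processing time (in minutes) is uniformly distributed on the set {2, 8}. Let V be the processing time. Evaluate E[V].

89/15

E[V | machine 1] = (2+3+4+12+13)/5 = 34/5.
E[V | machine 2] = (2+3+7+12)/4 = 6.
E[V | machine 3] = (2+8)/2 = 5.
E[V] = (1/3)·(34/5) + (1/3)·(6) + (1/3)·(5) = 89/15.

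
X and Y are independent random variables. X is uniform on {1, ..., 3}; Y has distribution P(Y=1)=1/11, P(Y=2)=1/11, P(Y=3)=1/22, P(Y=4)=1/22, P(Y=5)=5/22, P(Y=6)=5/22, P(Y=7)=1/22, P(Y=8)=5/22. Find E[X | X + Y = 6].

P(X + Y = 6) = 7/66.
Summing X·P(x,y) over outcomes with X + Y = 6 gives 5/33.
E[X | X + Y = 6] = (5/33) / (7/66) = 10/7.

10/7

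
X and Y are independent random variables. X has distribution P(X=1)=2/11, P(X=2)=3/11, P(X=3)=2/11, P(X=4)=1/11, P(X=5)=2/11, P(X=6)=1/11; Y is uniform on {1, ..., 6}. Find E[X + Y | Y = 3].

P(Y = 3) = 1/6.
Summing (X+Y)·P(x,y) over outcomes with Y = 3 gives 67/66.
E[X + Y | Y = 3] = (67/66) / (1/6) = 67/11.

67/11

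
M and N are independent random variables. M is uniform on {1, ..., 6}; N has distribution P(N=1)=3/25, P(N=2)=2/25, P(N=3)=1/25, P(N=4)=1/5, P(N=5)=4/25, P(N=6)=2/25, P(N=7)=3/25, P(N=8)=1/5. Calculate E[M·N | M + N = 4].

10/3

P(M + N = 4) = 1/25.
Summing MN·P(x,y) over outcomes with M + N = 4 gives 2/15.
E[M·N | M + N = 4] = (2/15) / (1/25) = 10/3.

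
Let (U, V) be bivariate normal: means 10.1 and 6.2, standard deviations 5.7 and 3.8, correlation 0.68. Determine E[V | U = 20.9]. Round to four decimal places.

11.0960

The regression of V on U has slope ρ·σ_V/σ_U and passes through (μ_U, μ_V).
E[V | U=20.9] = 6.2 + (0.68)·(3.8/5.7)·(20.9 − (10.1)) = 6.2 + (0.45333)·(10.8) = 11.0960.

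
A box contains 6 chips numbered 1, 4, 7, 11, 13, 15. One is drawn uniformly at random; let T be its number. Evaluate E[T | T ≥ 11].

P(T ≥ 11) = 1/2.
Σ over the event: 11·1/6 + 13·1/6 + 15·1/6 = 13/2.
E[T | T ≥ 11] = (13/2) / (1/2) = 13.

13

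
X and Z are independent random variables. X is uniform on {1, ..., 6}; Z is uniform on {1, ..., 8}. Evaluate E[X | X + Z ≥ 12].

16/3

Outcomes with X + Z ≥ 12: (4,8), (5,7), (5,8), (6,6), (6,7), (6,8), each with probability 1/48.
E[X | X + Z ≥ 12] = (4 + 5 + 5 + 6 + 6 + 6) / 6 = 16/3.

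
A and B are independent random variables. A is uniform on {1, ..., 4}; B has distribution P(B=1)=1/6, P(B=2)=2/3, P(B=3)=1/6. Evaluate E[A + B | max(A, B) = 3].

P(max(A, B) = 3) = 1/3.
Summing (A+B)·P(x,y) over outcomes with max(A, B) = 3 gives 13/8.
E[A + B | max(A, B) = 3] = (13/8) / (1/3) = 39/8.

39/8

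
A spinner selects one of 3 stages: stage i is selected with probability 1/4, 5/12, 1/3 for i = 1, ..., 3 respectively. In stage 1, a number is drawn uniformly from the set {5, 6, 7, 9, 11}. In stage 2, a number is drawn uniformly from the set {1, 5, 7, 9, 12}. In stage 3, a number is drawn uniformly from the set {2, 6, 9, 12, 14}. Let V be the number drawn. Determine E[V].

38/5

E[V | stage 1] = (5+6+7+9+11)/5 = 38/5.
E[V | stage 2] = (1+5+7+9+12)/5 = 34/5.
E[V | stage 3] = (2+6+9+12+14)/5 = 43/5.
E[V] = (1/4)·(38/5) + (5/12)·(34/5) + (1/3)·(43/5) = 38/5.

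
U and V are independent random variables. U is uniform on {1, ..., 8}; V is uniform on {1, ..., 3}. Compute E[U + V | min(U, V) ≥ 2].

P(min(U, V) ≥ 2) = 7/12.
Summing (U+V)·P(x,y) over outcomes with min(U, V) ≥ 2 gives 35/8.
E[U + V | min(U, V) ≥ 2] = (35/8) / (7/12) = 15/2.

15/2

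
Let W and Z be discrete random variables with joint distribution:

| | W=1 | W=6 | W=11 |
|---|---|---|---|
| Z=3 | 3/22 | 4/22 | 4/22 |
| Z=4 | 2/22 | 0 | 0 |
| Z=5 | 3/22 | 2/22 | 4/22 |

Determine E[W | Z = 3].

71/11

P(Z = 3) = 1/2.
Σ W·P over the event = 1·(3/22) + 6·(4/22) + 11·(4/22) = 71/22.
E[W | Z = 3] = (71/22) / (1/2) = 71/11.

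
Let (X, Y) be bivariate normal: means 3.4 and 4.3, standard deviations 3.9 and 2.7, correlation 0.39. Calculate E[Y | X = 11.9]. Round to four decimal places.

For a bivariate normal, E[Y | X=x] = μ_Y + ρ·(σ_Y/σ_X)·(x − μ_X).
E[Y | X=11.9] = 4.3 + (0.39)·(2.7/3.9)·(11.9 − (3.4)) = 4.3 + (0.27)·(8.5) = 6.5950.

6.5950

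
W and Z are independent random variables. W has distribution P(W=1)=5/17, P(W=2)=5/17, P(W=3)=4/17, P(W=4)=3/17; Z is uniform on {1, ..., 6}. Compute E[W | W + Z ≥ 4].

P(W + Z ≥ 4) = 29/34.
Summing W·P(x,y) over outcomes with W + Z ≥ 4 gives 107/51.
E[W | W + Z ≥ 4] = (107/51) / (29/34) = 214/87.

214/87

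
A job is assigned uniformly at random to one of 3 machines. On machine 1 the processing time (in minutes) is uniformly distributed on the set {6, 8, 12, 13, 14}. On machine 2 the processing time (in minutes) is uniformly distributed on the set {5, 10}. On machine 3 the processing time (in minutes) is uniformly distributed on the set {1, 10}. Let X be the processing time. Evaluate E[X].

118/15

E[X | machine 1] = (6+8+12+13+14)/5 = 53/5.
E[X | machine 2] = (5+10)/2 = 15/2.
E[X | machine 3] = (1+10)/2 = 11/2.
By the law of total expectation,
E[X] = (1/3)·(53/5) + (1/3)·(15/2) + (1/3)·(11/2) = 118/15.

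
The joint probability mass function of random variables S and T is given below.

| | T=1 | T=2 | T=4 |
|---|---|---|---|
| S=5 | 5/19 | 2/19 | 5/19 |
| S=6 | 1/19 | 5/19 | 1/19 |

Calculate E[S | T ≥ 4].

31/6

P(T ≥ 4) = 6/19.
Σ S·P over the event = 5·(5/19) + 6·(1/19) = 31/19.
E[S | T ≥ 4] = (31/19) / (6/19) = 31/6.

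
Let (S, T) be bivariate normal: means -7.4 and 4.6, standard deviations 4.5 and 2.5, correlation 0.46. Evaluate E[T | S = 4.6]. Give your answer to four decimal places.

E[T | S=x] = μ_T + ρ(σ_T/σ_S)(x − μ_S) for jointly normal variables.
E[T | S=4.6] = 4.6 + (0.46)·(2.5/4.5)·(4.6 − (-7.4)) = 4.6 + (0.25556)·(12) = 7.6667.

7.6667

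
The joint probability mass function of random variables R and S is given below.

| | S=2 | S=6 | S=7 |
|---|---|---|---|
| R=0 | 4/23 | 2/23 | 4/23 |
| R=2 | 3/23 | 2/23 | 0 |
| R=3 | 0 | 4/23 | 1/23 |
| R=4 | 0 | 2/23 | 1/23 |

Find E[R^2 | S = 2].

12/7

P(S = 2) = 7/23.
Σ R^2·P over the event = 0·(4/23) + 4·(3/23) = 12/23.
E[R^2 | S = 2] = (12/23) / (7/23) = 12/7.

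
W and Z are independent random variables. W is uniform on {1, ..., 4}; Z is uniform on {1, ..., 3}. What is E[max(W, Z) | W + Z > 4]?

Outcomes with W + Z > 4: (2,3), (3,2), (3,3), (4,1), (4,2), (4,3), each with probability 1/12.
E[max(W, Z) | W + Z > 4] = (3 + 3 + 3 + 4 + 4 + 4) / 6 = 7/2.

7/2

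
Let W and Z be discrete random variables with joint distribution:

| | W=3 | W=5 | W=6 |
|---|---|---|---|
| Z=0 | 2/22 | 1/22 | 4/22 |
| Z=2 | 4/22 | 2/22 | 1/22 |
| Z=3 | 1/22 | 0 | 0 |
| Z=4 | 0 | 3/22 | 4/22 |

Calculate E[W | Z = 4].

P(Z = 4) = 7/22.
Σ W·P over the event = 5·(3/22) + 6·(4/22) = 39/22.
E[W | Z = 4] = (39/22) / (7/22) = 39/7.

39/7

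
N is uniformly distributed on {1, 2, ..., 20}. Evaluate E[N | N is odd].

Given N is odd, N is equally likely to be any of {1, 3, 5, 7, 9, 11, 13, 15, 17, 19}.
E[N | N is odd] = (1 + 3 + 5 + 7 + 9 + 11 + 13 + 15 + 17 + 19) / 10 = 10.

10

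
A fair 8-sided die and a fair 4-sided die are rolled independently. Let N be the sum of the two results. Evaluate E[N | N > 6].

P(N > 6) = 9/16.
Σ over the event: 7·1/8 + 8·1/8 + 9·1/8 + 10·3/32 + 11·1/16 + 12·1/32 = 5.
E[N | N > 6] = (5) / (9/16) = 80/9.

80/9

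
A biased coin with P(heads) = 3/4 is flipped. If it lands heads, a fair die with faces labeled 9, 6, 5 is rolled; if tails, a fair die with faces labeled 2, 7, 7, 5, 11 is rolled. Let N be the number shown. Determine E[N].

33/5

E[N | heads] = (9+6+5)/3 = 20/3.
E[N | tails] = (2+7+7+5+11)/5 = 32/5.
By the law of total expectation,
E[N] = (3/4)·(20/3) + (1/4)·(32/5) = 33/5.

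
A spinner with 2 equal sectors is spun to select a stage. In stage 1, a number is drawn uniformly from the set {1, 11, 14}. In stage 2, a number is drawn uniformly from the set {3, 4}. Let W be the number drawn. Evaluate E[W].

E[W | stage 1] = (1+11+14)/3 = 26/3.
E[W | stage 2] = (3+4)/2 = 7/2.
By the law of total expectation,
E[W] = (1/2)·(26/3) + (1/2)·(7/2) = 73/12.

73/12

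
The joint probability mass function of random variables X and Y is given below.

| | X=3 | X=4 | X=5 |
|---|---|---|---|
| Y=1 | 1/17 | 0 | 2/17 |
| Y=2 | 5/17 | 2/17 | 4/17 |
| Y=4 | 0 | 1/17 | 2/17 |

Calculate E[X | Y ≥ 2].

P(Y ≥ 2) = 14/17.
Σ X·P over the event = 3·(5/17) + 4·(2/17) + 4·(1/17) + 5·(4/17) + 5·(2/17) = 57/17.
E[X | Y ≥ 2] = (57/17) / (14/17) = 57/14.

57/14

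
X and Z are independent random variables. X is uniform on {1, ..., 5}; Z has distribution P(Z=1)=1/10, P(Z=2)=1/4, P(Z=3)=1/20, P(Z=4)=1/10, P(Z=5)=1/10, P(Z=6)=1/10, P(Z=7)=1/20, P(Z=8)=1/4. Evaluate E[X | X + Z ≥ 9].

P(X + Z ≥ 9) = 41/100.
Summing X·P(x,y) over outcomes with X + Z ≥ 9 gives 141/100.
E[X | X + Z ≥ 9] = (141/100) / (41/100) = 141/41.

141/41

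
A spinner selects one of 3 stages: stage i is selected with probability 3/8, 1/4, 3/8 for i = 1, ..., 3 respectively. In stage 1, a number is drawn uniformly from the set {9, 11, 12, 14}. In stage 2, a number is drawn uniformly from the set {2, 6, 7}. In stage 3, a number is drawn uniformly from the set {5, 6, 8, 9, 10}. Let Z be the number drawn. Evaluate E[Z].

E[Z | stage 1] = (9+11+12+14)/4 = 23/2.
E[Z | stage 2] = (2+6+7)/3 = 5.
E[Z | stage 3] = (5+6+8+9+10)/5 = 38/5.
By the law of total expectation,
E[Z] = (3/8)·(23/2) + (1/4)·(5) + (3/8)·(38/5) = 673/80.

673/80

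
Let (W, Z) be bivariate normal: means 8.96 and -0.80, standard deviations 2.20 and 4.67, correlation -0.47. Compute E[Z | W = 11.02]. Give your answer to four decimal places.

The regression of Z on W has slope ρ·σ_Z/σ_W and passes through (μ_W, μ_Z).
E[Z | W=11.02] = -0.80 + (-0.47)·(4.67/2.20)·(11.02 − (8.96)) = -0.80 + (-0.99768)·(2.06) = -2.8552.

-2.8552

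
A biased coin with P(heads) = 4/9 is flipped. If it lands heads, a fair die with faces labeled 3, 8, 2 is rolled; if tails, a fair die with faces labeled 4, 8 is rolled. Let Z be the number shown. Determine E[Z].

142/27

E[Z | heads] = (3+8+2)/3 = 13/3.
E[Z | tails] = (4+8)/2 = 6.
By the law of total expectation,
E[Z] = (4/9)·(13/3) + (5/9)·(6) = 142/27.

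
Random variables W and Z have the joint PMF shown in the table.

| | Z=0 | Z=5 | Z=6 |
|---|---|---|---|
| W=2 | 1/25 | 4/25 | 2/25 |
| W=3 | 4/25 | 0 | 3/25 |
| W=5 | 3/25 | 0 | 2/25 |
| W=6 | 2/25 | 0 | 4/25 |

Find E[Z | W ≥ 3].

P(W ≥ 3) = 18/25.
Σ Z·P over the event = 0·(4/25) + 6·(3/25) + 0·(3/25) + 6·(2/25) + 0·(2/25) + 6·(4/25) = 54/25.
E[Z | W ≥ 3] = (54/25) / (18/25) = 3.

3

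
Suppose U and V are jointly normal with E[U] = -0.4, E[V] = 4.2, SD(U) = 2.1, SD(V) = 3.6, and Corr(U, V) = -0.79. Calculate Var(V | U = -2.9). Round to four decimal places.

Var(V | U=x) = (1 − ρ²)·σ_V².
Var(V | U=-2.9) = (3.6)²·(1 − (-0.79)²) = 12.96·0.3759 = 4.8717.

4.8717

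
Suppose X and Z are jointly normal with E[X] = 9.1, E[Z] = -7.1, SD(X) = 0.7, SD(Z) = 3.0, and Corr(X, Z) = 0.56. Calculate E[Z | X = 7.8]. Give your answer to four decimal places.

For a bivariate normal, E[Z | X=x] = μ_Z + ρ·(σ_Z/σ_X)·(x − μ_X).
E[Z | X=7.8] = -7.1 + (0.56)·(3.0/0.7)·(7.8 − (9.1)) = -7.1 + (2.4)·(-1.3) = -10.2200.

-10.2200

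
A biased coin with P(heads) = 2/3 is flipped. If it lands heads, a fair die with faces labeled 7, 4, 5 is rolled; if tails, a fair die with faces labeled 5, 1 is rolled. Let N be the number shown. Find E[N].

E[N | heads] = (7+4+5)/3 = 16/3.
E[N | tails] = (5+1)/2 = 3.
E[N] = (2/3)·(16/3) + (1/3)·(3) = 41/9.

41/9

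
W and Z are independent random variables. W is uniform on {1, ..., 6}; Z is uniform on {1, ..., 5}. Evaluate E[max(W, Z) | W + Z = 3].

2

Outcomes with W + Z = 3: (1,2), (2,1), each with probability 1/30.
E[max(W, Z) | W + Z = 3] = (2 + 2) / 2 = 2.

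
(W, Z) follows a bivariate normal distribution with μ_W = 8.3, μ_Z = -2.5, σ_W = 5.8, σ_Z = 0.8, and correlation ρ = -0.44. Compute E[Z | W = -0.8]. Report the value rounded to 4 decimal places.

The regression of Z on W has slope ρ·σ_Z/σ_W and passes through (μ_W, μ_Z).
E[Z | W=-0.8] = -2.5 + (-0.44)·(0.8/5.8)·(-0.8 − (8.3)) = -2.5 + (-0.06069)·(-9.1) = -1.9477.

-1.9477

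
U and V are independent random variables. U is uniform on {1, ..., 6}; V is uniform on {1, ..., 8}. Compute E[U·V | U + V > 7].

70/3

P(U + V > 7) = 9/16.
Summing UV·P(x,y) over outcomes with U + V > 7 gives 105/8.
E[U·V | U + V > 7] = (105/8) / (9/16) = 70/3.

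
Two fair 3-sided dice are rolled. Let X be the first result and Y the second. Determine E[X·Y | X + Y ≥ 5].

Outcomes with X + Y ≥ 5: (2,3), (3,2), (3,3), each with probability 1/9.
E[X·Y | X + Y ≥ 5] = (6 + 6 + 9) / 3 = 7.

7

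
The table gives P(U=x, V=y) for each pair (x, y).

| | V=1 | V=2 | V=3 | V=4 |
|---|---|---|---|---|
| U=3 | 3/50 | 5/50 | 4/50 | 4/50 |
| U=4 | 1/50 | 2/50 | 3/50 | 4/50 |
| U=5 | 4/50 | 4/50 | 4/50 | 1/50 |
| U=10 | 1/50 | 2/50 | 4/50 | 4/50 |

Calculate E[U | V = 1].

P(V = 1) = 9/50.
Σ U·P over the event = 3·(3/50) + 4·(1/50) + 5·(4/50) + 10·(1/50) = 43/50.
E[U | V = 1] = (43/50) / (9/50) = 43/9.

43/9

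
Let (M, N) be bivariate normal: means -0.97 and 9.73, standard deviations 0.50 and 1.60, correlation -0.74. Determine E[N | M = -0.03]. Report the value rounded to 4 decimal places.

E[N | M=x] = μ_N + ρ(σ_N/σ_M)(x − μ_M) for jointly normal variables.
E[N | M=-0.03] = 9.73 + (-0.74)·(1.60/0.50)·(-0.03 − (-0.97)) = 9.73 + (-2.368)·(0.94) = 7.5041.

7.5041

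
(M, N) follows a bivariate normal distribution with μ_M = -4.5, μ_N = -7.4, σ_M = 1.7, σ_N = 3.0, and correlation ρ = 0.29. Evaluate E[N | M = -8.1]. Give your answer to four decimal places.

-9.2424

E[N | M=x] = μ_N + ρ(σ_N/σ_M)(x − μ_M) for jointly normal variables.
E[N | M=-8.1] = -7.4 + (0.29)·(3.0/1.7)·(-8.1 − (-4.5)) = -7.4 + (0.511765)·(-3.6) = -9.2424.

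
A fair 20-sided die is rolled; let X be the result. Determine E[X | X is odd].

10

Given X is odd, X is equally likely to be any of {1, 3, 5, 7, 9, 11, 13, 15, 17, 19}.
E[X | X is odd] = (1 + 3 + 5 + 7 + 9 + 11 + 13 + 15 + 17 + 19) / 10 = 10.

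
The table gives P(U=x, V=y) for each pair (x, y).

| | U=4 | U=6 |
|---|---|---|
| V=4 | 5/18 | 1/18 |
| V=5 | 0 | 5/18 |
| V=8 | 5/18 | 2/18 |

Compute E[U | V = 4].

13/3

P(V = 4) = 1/3.
Summing U·P(U=x,V=y) over the conditioning event gives 13/9.
E[U | V = 4] = (13/9) / (1/3) = 13/3.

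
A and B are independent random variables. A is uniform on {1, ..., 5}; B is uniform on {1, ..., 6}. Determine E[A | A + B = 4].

Outcomes with A + B = 4: (1,3), (2,2), (3,1), each with probability 1/30.
E[A | A + B = 4] = (1 + 2 + 3) / 3 = 2.

2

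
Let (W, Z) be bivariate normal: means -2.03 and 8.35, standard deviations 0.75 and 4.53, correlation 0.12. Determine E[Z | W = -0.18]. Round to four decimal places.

For a bivariate normal, E[Z | W=x] = μ_Z + ρ·(σ_Z/σ_W)·(x − μ_W).
E[Z | W=-0.18] = 8.35 + (0.12)·(4.53/0.75)·(-0.18 − (-2.03)) = 8.35 + (0.7248)·(1.85) = 9.6909.

9.6909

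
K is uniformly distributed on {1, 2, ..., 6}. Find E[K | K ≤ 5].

Given K ≤ 5, K is equally likely to be any of {1, 2, 3, 4, 5}.
E[K | K ≤ 5] = (1 + 2 + 3 + 4 + 5) / 5 = 3.

3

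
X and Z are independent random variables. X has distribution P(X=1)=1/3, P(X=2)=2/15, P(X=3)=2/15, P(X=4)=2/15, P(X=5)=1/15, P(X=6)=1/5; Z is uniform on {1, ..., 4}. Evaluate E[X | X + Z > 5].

P(X + Z > 5) = 7/15.
Summing X·P(x,y) over outcomes with X + Z > 5 gives 11/5.
E[X | X + Z > 5] = (11/5) / (7/15) = 33/7.

33/7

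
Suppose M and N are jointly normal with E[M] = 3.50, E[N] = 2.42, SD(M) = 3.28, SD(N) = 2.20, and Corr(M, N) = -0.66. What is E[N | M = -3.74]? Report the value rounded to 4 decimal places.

5.6250

E[N | M=x] = μ_N + ρ(σ_N/σ_M)(x − μ_M) for jointly normal variables.
E[N | M=-3.74] = 2.42 + (-0.66)·(2.20/3.28)·(-3.74 − (3.50)) = 2.42 + (-0.44268)·(-7.24) = 5.6250.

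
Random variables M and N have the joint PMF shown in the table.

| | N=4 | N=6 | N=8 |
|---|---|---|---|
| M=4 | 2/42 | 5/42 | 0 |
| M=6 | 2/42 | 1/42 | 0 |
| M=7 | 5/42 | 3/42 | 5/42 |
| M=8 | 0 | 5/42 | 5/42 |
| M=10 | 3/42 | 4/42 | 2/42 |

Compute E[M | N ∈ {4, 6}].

106/15

P(N ∈ {4, 6}) = 5/7.
Summing M·P(M=x,N=y) over the conditioning event gives 106/21.
E[M | N ∈ {4, 6}] = (106/21) / (5/7) = 106/15.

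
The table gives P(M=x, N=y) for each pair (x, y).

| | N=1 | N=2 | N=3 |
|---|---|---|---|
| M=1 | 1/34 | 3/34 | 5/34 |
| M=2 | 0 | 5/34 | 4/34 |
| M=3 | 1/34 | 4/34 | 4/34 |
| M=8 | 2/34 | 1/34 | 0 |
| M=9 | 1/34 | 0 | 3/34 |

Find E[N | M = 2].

P(M = 2) = 9/34.
Σ N·P over the event = 2·(5/34) + 3·(4/34) = 11/17.
E[N | M = 2] = (11/17) / (9/34) = 22/9.

22/9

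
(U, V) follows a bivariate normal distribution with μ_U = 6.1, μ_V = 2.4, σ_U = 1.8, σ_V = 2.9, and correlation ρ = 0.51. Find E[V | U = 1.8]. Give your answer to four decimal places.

For a bivariate normal, E[V | U=x] = μ_V + ρ·(σ_V/σ_U)·(x − μ_U).
E[V | U=1.8] = 2.4 + (0.51)·(2.9/1.8)·(1.8 − (6.1)) = 2.4 + (0.82167)·(-4.3) = -1.1332.

-1.1332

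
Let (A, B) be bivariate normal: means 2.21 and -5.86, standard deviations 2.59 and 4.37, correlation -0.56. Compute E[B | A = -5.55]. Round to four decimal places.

1.4722

For a bivariate normal, E[B | A=x] = μ_B + ρ·(σ_B/σ_A)·(x − μ_A).
E[B | A=-5.55] = -5.86 + (-0.56)·(4.37/2.59)·(-5.55 − (2.21)) = -5.86 + (-0.944865)·(-7.76) = 1.4722.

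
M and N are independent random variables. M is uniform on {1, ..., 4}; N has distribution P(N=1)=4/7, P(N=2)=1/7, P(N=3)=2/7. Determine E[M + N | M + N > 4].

P(M + N > 4) = 3/7.
Summing (M+N)·P(x,y) over outcomes with M + N > 4 gives 67/28.
E[M + N | M + N > 4] = (67/28) / (3/7) = 67/12.

67/12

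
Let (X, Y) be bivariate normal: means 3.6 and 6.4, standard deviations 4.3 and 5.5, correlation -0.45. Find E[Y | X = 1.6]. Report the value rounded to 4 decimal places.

The regression of Y on X has slope ρ·σ_Y/σ_X and passes through (μ_X, μ_Y).
E[Y | X=1.6] = 6.4 + (-0.45)·(5.5/4.3)·(1.6 − (3.6)) = 6.4 + (-0.57558)·(-2) = 7.5512.

7.5512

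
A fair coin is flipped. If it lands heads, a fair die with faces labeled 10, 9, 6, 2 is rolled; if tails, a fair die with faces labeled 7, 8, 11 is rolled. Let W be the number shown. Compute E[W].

185/24

E[W | heads] = (10+9+6+2)/4 = 27/4.
E[W | tails] = (7+8+11)/3 = 26/3.
By the law of total expectation,
E[W] = (1/2)·(27/4) + (1/2)·(26/3) = 185/24.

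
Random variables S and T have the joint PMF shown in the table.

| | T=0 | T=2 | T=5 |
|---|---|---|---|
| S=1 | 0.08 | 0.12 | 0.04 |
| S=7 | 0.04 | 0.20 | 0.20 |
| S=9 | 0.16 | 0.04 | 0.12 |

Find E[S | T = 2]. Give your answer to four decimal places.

5.2222

P(T = 2) = 0.36.
Σ S·P over the event = 1·(0.12) + 7·(0.20) + 9·(0.04) = 1.88.
E[S | T = 2] = (1.88) / (0.36) = 5.2222.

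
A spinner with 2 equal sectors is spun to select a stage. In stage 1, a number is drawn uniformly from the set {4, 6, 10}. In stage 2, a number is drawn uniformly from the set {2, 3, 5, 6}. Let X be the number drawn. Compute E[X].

E[X | stage 1] = (4+6+10)/3 = 20/3.
E[X | stage 2] = (2+3+5+6)/4 = 4.
By the law of total expectation,
E[X] = (1/2)·(20/3) + (1/2)·(4) = 16/3.

16/3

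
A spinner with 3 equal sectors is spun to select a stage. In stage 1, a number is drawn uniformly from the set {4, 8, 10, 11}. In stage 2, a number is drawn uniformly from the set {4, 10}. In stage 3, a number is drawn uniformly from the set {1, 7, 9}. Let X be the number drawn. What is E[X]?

251/36

E[X | stage 1] = (4+8+10+11)/4 = 33/4.
E[X | stage 2] = (4+10)/2 = 7.
E[X | stage 3] = (1+7+9)/3 = 17/3.
E[X] = (1/3)·(33/4) + (1/3)·(7) + (1/3)·(17/3) = 251/36.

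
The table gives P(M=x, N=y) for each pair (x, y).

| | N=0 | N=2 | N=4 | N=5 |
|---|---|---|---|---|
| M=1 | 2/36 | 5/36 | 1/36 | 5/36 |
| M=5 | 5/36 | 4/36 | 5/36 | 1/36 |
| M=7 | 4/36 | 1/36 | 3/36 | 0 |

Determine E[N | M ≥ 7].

P(M ≥ 7) = 2/9.
Σ N·P over the event = 0·(4/36) + 2·(1/36) + 4·(3/36) = 7/18.
E[N | M ≥ 7] = (7/18) / (2/9) = 7/4.

7/4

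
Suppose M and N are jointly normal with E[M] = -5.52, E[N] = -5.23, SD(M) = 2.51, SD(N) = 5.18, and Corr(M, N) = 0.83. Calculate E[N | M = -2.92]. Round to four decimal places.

-0.7764

The regression of N on M has slope ρ·σ_N/σ_M and passes through (μ_M, μ_N).
E[N | M=-2.92] = -5.23 + (0.83)·(5.18/2.51)·(-2.92 − (-5.52)) = -5.23 + (1.71291)·(2.6) = -0.7764.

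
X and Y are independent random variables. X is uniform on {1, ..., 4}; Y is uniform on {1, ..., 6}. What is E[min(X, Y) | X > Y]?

Outcomes with X > Y: (2,1), (3,1), (3,2), (4,1), (4,2), (4,3), each with probability 1/24.
E[min(X, Y) | X > Y] = (1 + 1 + 2 + 1 + 2 + 3) / 6 = 5/3.

5/3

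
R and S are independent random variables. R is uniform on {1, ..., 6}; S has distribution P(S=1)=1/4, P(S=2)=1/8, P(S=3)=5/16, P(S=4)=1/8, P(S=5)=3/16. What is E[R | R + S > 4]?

P(R + S > 4) = 25/32.
Summing R·P(x,y) over outcomes with R + S > 4 gives 301/96.
E[R | R + S > 4] = (301/96) / (25/32) = 301/75.

301/75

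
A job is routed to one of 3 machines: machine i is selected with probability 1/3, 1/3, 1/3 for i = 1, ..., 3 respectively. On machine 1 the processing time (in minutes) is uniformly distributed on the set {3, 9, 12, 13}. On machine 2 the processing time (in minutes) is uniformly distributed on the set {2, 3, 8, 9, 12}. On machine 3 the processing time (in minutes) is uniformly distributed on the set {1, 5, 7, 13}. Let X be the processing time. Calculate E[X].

E[X | machine 1] = (3+9+12+13)/4 = 37/4.
E[X | machine 2] = (2+3+8+9+12)/5 = 34/5.
E[X | machine 3] = (1+5+7+13)/4 = 13/2.
E[X] = (1/3)·(37/4) + (1/3)·(34/5) + (1/3)·(13/2) = 451/60.

451/60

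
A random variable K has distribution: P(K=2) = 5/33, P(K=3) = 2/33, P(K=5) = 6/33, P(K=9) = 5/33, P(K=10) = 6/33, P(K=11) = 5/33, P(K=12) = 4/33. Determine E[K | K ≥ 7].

52/5

P(K ≥ 7) = 20/33.
Σ over the event: 9·5/33 + 10·2/11 + 11·5/33 + 12·4/33 = 208/33.
E[K | K ≥ 7] = (208/33) / (20/33) = 52/5.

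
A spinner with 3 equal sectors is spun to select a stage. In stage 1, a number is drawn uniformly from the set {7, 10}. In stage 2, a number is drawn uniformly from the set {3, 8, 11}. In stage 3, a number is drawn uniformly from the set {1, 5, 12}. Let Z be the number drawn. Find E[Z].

131/18

E[Z | stage 1] = (7+10)/2 = 17/2.
E[Z | stage 2] = (3+8+11)/3 = 22/3.
E[Z | stage 3] = (1+5+12)/3 = 6.
E[Z] = (1/3)·(17/2) + (1/3)·(22/3) + (1/3)·(6) = 131/18.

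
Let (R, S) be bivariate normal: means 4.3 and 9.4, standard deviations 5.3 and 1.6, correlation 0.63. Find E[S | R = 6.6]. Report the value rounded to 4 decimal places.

9.8374

E[S | R=x] = μ_S + ρ(σ_S/σ_R)(x − μ_R) for jointly normal variables.
E[S | R=6.6] = 9.4 + (0.63)·(1.6/5.3)·(6.6 − (4.3)) = 9.4 + (0.19019)·(2.3) = 9.8374.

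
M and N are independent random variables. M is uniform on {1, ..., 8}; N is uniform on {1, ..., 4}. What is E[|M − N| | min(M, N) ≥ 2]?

50/21

P(min(M, N) ≥ 2) = 21/32.
Summing |M−N|·P(x,y) over outcomes with min(M, N) ≥ 2 gives 25/16.
E[|M − N| | min(M, N) ≥ 2] = (25/16) / (21/32) = 50/21.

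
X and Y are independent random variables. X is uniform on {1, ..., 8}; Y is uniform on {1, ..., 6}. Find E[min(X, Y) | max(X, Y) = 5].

P(max(X, Y) = 5) = 3/16.
Summing min(X,Y)·P(x,y) over outcomes with max(X, Y) = 5 gives 25/48.
E[min(X, Y) | max(X, Y) = 5] = (25/48) / (3/16) = 25/9.

25/9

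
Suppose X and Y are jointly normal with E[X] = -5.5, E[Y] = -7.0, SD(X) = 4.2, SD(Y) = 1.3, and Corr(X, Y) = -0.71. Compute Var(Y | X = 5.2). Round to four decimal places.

0.8381

The conditional variance in a bivariate normal is σ_Y²(1 − ρ²), independent of x.
Var(Y | X=5.2) = (1.3)²·(1 − (-0.71)²) = 1.69·0.4959 = 0.8381.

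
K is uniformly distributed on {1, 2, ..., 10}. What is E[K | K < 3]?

3/2

Given K < 3, K is equally likely to be any of {1, 2}.
E[K | K < 3] = (1 + 2) / 2 = 3/2.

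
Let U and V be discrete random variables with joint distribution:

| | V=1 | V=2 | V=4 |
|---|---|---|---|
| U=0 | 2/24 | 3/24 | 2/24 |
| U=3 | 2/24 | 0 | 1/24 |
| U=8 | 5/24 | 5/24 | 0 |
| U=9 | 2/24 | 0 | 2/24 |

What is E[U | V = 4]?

21/5

P(V = 4) = 5/24.
Summing U·P(U=x,V=y) over the conditioning event gives 7/8.
E[U | V = 4] = (7/8) / (5/24) = 21/5.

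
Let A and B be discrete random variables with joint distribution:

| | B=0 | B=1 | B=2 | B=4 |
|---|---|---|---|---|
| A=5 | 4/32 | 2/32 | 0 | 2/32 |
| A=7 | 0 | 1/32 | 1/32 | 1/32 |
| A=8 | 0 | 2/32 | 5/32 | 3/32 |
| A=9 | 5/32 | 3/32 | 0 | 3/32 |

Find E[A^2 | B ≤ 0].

P(B ≤ 0) = 9/32.
Summing A^2·P(A=x,B=y) over the conditioning event gives 505/32.
E[A^2 | B ≤ 0] = (505/32) / (9/32) = 505/9.

505/9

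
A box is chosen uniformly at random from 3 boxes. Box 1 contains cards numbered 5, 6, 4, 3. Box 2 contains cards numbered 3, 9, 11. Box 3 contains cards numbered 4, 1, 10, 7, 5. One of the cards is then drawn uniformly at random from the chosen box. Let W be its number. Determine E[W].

E[W | box 1] = (5+6+4+3)/4 = 9/2.
E[W | box 2] = (3+9+11)/3 = 23/3.
E[W | box 3] = (4+1+10+7+5)/5 = 27/5.
By the law of total expectation,
E[W] = (1/3)·(9/2) + (1/3)·(23/3) + (1/3)·(27/5) = 527/90.

527/90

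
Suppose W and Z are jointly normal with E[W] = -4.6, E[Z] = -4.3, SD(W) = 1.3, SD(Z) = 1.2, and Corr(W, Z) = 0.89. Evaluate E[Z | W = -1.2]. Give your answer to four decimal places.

-1.5068

For a bivariate normal, E[Z | W=x] = μ_Z + ρ·(σ_Z/σ_W)·(x − μ_W).
E[Z | W=-1.2] = -4.3 + (0.89)·(1.2/1.3)·(-1.2 − (-4.6)) = -4.3 + (0.82154)·(3.4) = -1.5068.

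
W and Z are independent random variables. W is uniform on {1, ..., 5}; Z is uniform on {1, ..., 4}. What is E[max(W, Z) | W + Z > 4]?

57/14

P(W + Z > 4) = 7/10.
Summing max(W,Z)·P(x,y) over outcomes with W + Z > 4 gives 57/20.
E[max(W, Z) | W + Z > 4] = (57/20) / (7/10) = 57/14.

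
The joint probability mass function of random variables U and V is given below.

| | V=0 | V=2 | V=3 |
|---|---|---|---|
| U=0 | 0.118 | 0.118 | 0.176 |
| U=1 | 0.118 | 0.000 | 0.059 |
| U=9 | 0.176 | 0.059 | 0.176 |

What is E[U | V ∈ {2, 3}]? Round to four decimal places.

P(V ∈ {2, 3}) = 0.588.
Σ U·P over the event = 0·(0.118) + 0·(0.176) + 1·(0.059) + 9·(0.059) + 9·(0.176) = 2.174.
E[U | V ∈ {2, 3}] = (2.174) / (0.588) = 3.6973.

3.6973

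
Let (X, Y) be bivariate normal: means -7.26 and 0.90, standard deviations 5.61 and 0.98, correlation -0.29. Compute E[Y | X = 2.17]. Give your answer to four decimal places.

For a bivariate normal, E[Y | X=x] = μ_Y + ρ·(σ_Y/σ_X)·(x − μ_X).
E[Y | X=2.17] = 0.90 + (-0.29)·(0.98/5.61)·(2.17 − (-7.26)) = 0.90 + (-0.05066)·(9.43) = 0.4223.

0.4223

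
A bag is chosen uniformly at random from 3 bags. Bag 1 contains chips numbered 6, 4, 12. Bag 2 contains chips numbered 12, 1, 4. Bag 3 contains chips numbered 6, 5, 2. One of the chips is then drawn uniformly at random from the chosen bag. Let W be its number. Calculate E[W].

E[W | bag 1] = (6+4+12)/3 = 22/3.
E[W | bag 2] = (12+1+4)/3 = 17/3.
E[W | bag 3] = (6+5+2)/3 = 13/3.
By the law of total expectation,
E[W] = (1/3)·(22/3) + (1/3)·(17/3) + (1/3)·(13/3) = 52/9.

52/9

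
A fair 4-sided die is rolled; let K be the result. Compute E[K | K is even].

3

Given K is even, K is equally likely to be any of {2, 4}.
E[K | K is even] = (2 + 4) / 2 = 3.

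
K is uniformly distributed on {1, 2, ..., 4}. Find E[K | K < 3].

Given K < 3, K is equally likely to be any of {1, 2}.
E[K | K < 3] = (1 + 2) / 2 = 3/2.

3/2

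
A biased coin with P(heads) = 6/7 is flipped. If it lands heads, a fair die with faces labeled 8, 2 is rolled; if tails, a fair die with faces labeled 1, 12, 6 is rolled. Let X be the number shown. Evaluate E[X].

109/21

E[X | heads] = (8+2)/2 = 5.
E[X | tails] = (1+12+6)/3 = 19/3.
By the law of total expectation,
E[X] = (6/7)·(5) + (1/7)·(19/3) = 109/21.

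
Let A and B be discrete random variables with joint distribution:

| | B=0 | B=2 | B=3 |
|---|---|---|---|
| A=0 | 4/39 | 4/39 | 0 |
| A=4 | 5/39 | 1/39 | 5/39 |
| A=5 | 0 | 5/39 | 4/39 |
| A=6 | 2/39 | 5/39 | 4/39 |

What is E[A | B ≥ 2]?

123/28

P(B ≥ 2) = 28/39.
Σ A·P over the event = 0·(4/39) + 4·(1/39) + 4·(5/39) + 5·(5/39) + 5·(4/39) + 6·(5/39) + 6·(4/39) = 41/13.
E[A | B ≥ 2] = (41/13) / (28/39) = 123/28.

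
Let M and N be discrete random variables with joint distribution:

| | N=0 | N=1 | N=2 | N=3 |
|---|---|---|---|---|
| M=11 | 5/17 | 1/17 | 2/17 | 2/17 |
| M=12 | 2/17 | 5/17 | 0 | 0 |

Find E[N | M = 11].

P(M = 11) = 10/17.
Σ N·P over the event = 0·(5/17) + 1·(1/17) + 2·(2/17) + 3·(2/17) = 11/17.
E[N | M = 11] = (11/17) / (10/17) = 11/10.

11/10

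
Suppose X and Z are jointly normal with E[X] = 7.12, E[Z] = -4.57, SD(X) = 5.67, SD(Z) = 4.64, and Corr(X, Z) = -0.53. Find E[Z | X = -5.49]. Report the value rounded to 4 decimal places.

0.8992

The regression of Z on X has slope ρ·σ_Z/σ_X and passes through (μ_X, μ_Z).
E[Z | X=-5.49] = -4.57 + (-0.53)·(4.64/5.67)·(-5.49 − (7.12)) = -4.57 + (-0.43372)·(-12.61) = 0.8992.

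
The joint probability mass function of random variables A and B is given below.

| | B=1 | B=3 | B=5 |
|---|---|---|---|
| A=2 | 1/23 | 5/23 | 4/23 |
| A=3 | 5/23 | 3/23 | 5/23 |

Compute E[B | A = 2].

P(A = 2) = 10/23.
Σ B·P over the event = 1·(1/23) + 3·(5/23) + 5·(4/23) = 36/23.
E[B | A = 2] = (36/23) / (10/23) = 18/5.

18/5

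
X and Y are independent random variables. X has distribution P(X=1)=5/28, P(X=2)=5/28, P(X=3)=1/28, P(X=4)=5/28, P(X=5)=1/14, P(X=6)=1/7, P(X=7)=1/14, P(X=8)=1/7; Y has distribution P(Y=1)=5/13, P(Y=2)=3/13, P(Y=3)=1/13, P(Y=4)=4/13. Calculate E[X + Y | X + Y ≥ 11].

81/7

P(X + Y ≥ 11) = 1/13.
Summing (X+Y)·P(x,y) over outcomes with X + Y ≥ 11 gives 81/91.
E[X + Y | X + Y ≥ 11] = (81/91) / (1/13) = 81/7.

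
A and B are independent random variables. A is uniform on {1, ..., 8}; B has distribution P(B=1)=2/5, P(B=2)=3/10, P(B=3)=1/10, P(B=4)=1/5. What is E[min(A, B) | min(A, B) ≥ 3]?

P(min(A, B) ≥ 3) = 9/40.
Summing min(A,B)·P(x,y) over outcomes with min(A, B) ≥ 3 gives 4/5.
E[min(A, B) | min(A, B) ≥ 3] = (4/5) / (9/40) = 32/9.

32/9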